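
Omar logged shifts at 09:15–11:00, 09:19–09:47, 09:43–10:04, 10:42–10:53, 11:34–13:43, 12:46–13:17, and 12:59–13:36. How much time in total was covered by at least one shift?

Merged: 09:15–11:00, 11:34–13:43.
Lengths: 1 h 45 min + 2 h 9 min = 3 h 54 min.

3 h 54 min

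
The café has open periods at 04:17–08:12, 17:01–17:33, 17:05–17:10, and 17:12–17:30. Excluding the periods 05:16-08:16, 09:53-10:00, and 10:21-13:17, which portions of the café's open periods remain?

04:17–05:16, 17:01–17:33

A, merged: 04:17–08:12, 17:01–17:33.
04:17–08:12 \ B = 04:17–05:16.
17:01–17:33: nothing removed.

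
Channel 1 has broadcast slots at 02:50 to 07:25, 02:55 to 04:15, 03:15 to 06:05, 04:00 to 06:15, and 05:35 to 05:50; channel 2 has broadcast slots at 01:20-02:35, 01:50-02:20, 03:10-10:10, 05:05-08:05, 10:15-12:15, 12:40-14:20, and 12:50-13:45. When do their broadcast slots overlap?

03:10-07:25

Merge the first list: 02:50-07:25.
Merge the second list: 01:20-02:35, 03:10-10:10, 10:15-12:15, 12:40-14:20.
02:50-07:25 overlaps B on 03:10-07:25.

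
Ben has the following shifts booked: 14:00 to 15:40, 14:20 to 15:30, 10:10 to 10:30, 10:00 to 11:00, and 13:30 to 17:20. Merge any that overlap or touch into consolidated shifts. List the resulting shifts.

10:00–11:00, 13:30–17:20

Sort by start: 10:00–11:00, 10:10–10:30, 13:30–17:20, 14:00–15:40, 14:20–15:30.
10:10–10:30 overlaps/touches 10:00–11:00 → extend to 10:00–11:00.
13:30–17:20 is disjoint → start new block.
14:00–15:40 overlaps/touches 13:30–17:20 → extend to 13:30–17:20.
14:20–15:30 overlaps/touches 13:30–17:20 → extend to 13:30–17:20.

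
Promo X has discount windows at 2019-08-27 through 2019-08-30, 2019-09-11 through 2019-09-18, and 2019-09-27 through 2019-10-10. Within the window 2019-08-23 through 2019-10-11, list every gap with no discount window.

2019-08-23 through 2019-08-26, 2019-08-31 through 2019-09-10, 2019-09-19 through 2019-09-26, 2019-10-11 through 2019-10-11

The merged coverage is 2019-08-27 through 2019-08-30, 2019-09-11 through 2019-09-18, 2019-09-27 through 2019-10-10.
Gaps within 2019-08-23 through 2019-10-11: 2019-08-23 through 2019-08-26, 2019-08-31 through 2019-09-10, 2019-09-19 through 2019-09-26, 2019-10-11 through 2019-10-11.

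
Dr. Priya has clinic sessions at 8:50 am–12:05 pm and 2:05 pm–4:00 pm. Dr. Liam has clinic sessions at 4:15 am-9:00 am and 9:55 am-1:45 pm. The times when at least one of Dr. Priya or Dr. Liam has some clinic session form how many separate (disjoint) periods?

A ∪ B = 4:15 am–1:45 pm, 2:05 pm–4:00 pm.
That is 2 disjoint pieces.

2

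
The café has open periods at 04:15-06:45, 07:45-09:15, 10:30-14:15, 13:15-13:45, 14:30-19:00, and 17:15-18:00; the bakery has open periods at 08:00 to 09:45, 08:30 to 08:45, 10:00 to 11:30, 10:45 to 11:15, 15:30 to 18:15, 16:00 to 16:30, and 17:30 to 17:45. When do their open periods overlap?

First set merges to 04:15-06:45, 07:45-09:15, 10:30-14:15, 14:30-19:00.
Second set merges to 08:00-09:45, 10:00-11:30, 15:30-18:15.
04:15-06:45 meets no B interval.
07:45-09:15 ∩ B → 08:00-09:15.
10:30-14:15 ∩ B → 10:30-11:30.
14:30-19:00 ∩ B → 15:30-18:15.

08:00-09:15, 10:30-11:30, 15:30-18:15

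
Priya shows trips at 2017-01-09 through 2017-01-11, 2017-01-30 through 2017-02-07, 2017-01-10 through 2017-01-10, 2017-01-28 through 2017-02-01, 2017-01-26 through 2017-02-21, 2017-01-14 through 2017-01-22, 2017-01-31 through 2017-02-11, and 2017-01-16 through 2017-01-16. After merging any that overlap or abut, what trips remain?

Sort by start: 2017-01-09 through 2017-01-11, 2017-01-10 through 2017-01-10, 2017-01-14 through 2017-01-22, 2017-01-16 through 2017-01-16, 2017-01-26 through 2017-02-21, 2017-01-28 through 2017-02-01, 2017-01-30 through 2017-02-07, 2017-01-31 through 2017-02-11.
2017-01-10 through 2017-01-10 overlaps/touches 2017-01-09 through 2017-01-11 → extend to 2017-01-09 through 2017-01-11.
2017-01-14 through 2017-01-22 is disjoint → start new block.
2017-01-16 through 2017-01-16 overlaps/touches 2017-01-14 through 2017-01-22 → extend to 2017-01-14 through 2017-01-22.
2017-01-26 through 2017-02-21 is disjoint → start new block.
2017-01-28 through 2017-02-01 overlaps/touches 2017-01-26 through 2017-02-21 → extend to 2017-01-26 through 2017-02-21.
2017-01-30 through 2017-02-07 overlaps/touches 2017-01-26 through 2017-02-21 → extend to 2017-01-26 through 2017-02-21.
2017-01-31 through 2017-02-11 overlaps/touches 2017-01-26 through 2017-02-21 → extend to 2017-01-26 through 2017-02-21.

2017-01-09 through 2017-01-11, 2017-01-14 through 2017-01-22, 2017-01-26 through 2017-02-21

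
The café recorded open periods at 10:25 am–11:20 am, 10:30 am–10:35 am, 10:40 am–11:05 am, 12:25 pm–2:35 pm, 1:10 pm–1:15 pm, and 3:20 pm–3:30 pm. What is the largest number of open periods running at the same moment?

2

Sweep endpoints in order; track running count of active intervals.
Peak of 2 reached at 10:30 am.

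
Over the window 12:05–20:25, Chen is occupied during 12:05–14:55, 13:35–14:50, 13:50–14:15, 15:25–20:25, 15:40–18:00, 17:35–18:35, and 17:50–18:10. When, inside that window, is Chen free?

After merging, the occupied span is 12:05–14:55, 15:25–20:25.
Gaps within 12:05–20:25: 14:55–15:25.

14:55–15:25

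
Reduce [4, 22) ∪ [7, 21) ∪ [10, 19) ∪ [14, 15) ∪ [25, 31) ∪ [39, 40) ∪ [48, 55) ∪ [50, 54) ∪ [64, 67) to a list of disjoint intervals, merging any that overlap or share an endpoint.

[7, 21) overlaps/touches [4, 22) → extend to [4, 22).
[10, 19) overlaps/touches [4, 22) → extend to [4, 22).
[14, 15) overlaps/touches [4, 22) → extend to [4, 22).
[25, 31) is disjoint → start new block.
[39, 40) is disjoint → start new block.
[48, 55) is disjoint → start new block.
[50, 54) overlaps/touches [48, 55) → extend to [48, 55).
[64, 67) is disjoint → start new block.

[4, 22) ∪ [25, 31) ∪ [39, 40) ∪ [48, 55) ∪ [64, 67)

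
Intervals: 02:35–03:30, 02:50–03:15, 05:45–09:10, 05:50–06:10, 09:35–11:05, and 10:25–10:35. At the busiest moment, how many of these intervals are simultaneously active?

Walk the sorted start/end points keeping a running depth.
The depth first hits 2 at 02:50.

2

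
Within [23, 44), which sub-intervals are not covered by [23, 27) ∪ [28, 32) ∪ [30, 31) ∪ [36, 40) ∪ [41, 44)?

Covered (merged): [23, 27), [28, 32), [36, 40), [41, 44).
Complement within [23, 44): [27, 28), [32, 36), [40, 41).

[27, 28) ∪ [32, 36) ∪ [40, 41)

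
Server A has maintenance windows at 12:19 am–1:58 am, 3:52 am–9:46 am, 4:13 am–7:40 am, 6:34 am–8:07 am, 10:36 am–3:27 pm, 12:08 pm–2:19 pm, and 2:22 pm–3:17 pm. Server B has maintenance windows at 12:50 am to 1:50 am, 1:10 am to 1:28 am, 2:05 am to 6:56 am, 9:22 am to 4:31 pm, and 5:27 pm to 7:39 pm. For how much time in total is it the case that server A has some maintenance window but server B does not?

3 h 5 min

Merge the first list: 12:19 am-1:58 am, 3:52 am-9:46 am, 10:36 am-3:27 pm.
Merge the second list: 12:50 am-1:50 am, 2:05 am-6:56 am, 9:22 am-4:31 pm, 5:27 pm-7:39 pm.
A \ B = 12:19 am-12:50 am, 1:50 am-1:58 am, 6:56 am-9:22 am.
Total: 31 min + 8 min + 2 h 26 min = 3 h 5 min.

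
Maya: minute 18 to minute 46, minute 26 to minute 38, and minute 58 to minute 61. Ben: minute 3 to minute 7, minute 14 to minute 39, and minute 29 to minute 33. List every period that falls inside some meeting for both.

First set merges to minute 18 to minute 46, minute 58 to minute 61.
Second set merges to minute 3 to minute 7, minute 14 to minute 39.
minute 18 to minute 46 meets the second set on minute 18 to minute 39.
minute 58 to minute 61: no overlap with the second set.

minute 18 to minute 39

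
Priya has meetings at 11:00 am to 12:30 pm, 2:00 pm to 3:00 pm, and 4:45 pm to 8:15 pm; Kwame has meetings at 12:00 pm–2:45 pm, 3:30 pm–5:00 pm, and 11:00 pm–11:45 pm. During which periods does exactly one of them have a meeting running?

Only in the first: 11:00 am–12:00 pm, 2:45 pm–3:00 pm, 5:00 pm–8:15 pm.
Only in the second: 12:30 pm–2:00 pm, 3:30 pm–4:45 pm, 11:00 pm–11:45 pm.
Together these are the periods covered by exactly one.

11:00 am–12:00 pm, 12:30 pm–2:00 pm, 2:45 pm–3:00 pm, 3:30 pm–4:45 pm, 5:00 pm–8:15 pm, 11:00 pm–11:45 pm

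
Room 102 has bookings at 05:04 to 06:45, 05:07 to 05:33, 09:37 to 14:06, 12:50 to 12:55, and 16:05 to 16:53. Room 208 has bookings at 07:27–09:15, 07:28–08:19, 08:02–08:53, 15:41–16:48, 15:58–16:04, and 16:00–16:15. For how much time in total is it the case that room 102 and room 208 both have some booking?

43 min

First set merges to 05:04-06:45, 09:37-14:06, 16:05-16:53.
Second set merges to 07:27-09:15, 15:41-16:48.
A ∩ B = 16:05-16:48.
Total: 43 min.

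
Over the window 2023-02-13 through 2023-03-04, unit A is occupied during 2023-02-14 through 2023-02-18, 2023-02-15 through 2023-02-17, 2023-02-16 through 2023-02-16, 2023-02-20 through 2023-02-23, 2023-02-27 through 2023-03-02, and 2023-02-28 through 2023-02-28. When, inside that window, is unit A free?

The merged coverage is 2023-02-14 through 2023-02-18, 2023-02-20 through 2023-02-23, 2023-02-27 through 2023-03-02.
Complement within 2023-02-13 through 2023-03-04: 2023-02-13 through 2023-02-13, 2023-02-19 through 2023-02-19, 2023-02-24 through 2023-02-26, 2023-03-03 through 2023-03-04.

2023-02-13 through 2023-02-13, 2023-02-19 through 2023-02-19, 2023-02-24 through 2023-02-26, 2023-03-03 through 2023-03-04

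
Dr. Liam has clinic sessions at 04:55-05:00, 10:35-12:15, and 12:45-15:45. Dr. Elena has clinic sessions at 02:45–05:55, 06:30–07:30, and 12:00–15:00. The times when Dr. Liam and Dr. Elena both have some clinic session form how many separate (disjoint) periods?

3

A ∩ B = 04:55–05:00, 12:00–12:15, 12:45–15:00.
That is 3 disjoint pieces.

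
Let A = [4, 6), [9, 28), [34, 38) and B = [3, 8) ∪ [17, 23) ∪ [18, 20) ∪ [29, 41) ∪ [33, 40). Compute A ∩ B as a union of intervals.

Merge the second list: [3, 8), [17, 23), [29, 41).
[4, 6) meets the second set on [4, 6).
[9, 28) meets the second set on [17, 23).
[34, 38) meets the second set on [34, 38).

[4, 6) ∪ [17, 23) ∪ [34, 38)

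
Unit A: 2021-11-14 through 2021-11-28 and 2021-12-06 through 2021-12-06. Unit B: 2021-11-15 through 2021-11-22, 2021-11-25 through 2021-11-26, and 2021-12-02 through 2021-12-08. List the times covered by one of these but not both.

2021-11-14 through 2021-11-14, 2021-11-23 through 2021-11-24, 2021-11-27 through 2021-11-28, 2021-12-02 through 2021-12-05, 2021-12-07 through 2021-12-08

Only in the first: 2021-11-14 through 2021-11-14, 2021-11-23 through 2021-11-24, 2021-11-27 through 2021-11-28.
Only in the second: 2021-12-02 through 2021-12-05, 2021-12-07 through 2021-12-08.
Together these are the periods covered by exactly one.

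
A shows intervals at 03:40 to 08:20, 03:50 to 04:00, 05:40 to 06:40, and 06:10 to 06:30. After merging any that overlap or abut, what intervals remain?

03:50–04:00 overlaps/touches 03:40–08:20 → extend to 03:40–08:20.
05:40–06:40 overlaps/touches 03:40–08:20 → extend to 03:40–08:20.
06:10–06:30 overlaps/touches 03:40–08:20 → extend to 03:40–08:20.

03:40–08:20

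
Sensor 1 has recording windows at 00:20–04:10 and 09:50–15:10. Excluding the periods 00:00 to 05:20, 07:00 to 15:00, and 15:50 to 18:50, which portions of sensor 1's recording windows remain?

15:00-15:10

00:20-04:10: entirely removed.
09:50-15:10 \ B = 15:00-15:10.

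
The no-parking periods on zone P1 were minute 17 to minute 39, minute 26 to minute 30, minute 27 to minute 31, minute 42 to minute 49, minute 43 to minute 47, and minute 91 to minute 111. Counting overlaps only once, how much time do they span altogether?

49 minutes

Merged: minute 17 to minute 39, minute 42 to minute 49, minute 91 to minute 111.
Lengths: 22 minutes + 7 minutes + 20 minutes = 49 minutes.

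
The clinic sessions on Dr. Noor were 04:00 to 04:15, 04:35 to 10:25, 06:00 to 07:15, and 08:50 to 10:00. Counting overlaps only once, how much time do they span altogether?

Merged: 04:00-04:15, 04:35-10:25.
Lengths: 15 min + 5 h 50 min = 6 h 5 min.

6 h 5 min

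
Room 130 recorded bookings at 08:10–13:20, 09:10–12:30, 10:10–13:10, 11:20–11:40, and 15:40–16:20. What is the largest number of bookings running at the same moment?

4

Walk the sorted start/end points keeping a running depth.
The depth first hits 4 at 11:20.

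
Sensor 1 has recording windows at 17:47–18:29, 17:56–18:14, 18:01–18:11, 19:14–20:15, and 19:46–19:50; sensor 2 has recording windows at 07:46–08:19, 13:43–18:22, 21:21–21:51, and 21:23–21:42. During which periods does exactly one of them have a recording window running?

First set merges to 17:47–18:29, 19:14–20:15.
Second set merges to 07:46–08:19, 13:43–18:22, 21:21–21:51.
A but not B: 18:22–18:29, 19:14–20:15.
B but not A: 07:46–08:19, 13:43–17:47, 21:21–21:51.
Combining gives A △ B.

07:46–08:19, 13:43–17:47, 18:22–18:29, 19:14–20:15, 21:21–21:51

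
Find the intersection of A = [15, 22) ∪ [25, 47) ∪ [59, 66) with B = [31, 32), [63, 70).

[15, 22) falls entirely outside B.
[25, 47) overlaps B on [31, 32).
[59, 66) overlaps B on [63, 66).

[31, 32) ∪ [63, 66)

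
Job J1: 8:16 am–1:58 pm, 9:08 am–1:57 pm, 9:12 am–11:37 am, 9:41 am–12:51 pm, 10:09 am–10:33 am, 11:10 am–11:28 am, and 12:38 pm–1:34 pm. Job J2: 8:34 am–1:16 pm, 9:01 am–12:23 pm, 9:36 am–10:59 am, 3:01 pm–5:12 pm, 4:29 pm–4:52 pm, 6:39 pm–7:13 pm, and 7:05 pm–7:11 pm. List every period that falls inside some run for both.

8:34 am–1:16 pm

Merge the first list: 8:16 am–1:58 pm.
Merge the second list: 8:34 am–1:16 pm, 3:01 pm–5:12 pm, 6:39 pm–7:13 pm.
8:16 am–1:58 pm overlaps B on 8:34 am–1:16 pm.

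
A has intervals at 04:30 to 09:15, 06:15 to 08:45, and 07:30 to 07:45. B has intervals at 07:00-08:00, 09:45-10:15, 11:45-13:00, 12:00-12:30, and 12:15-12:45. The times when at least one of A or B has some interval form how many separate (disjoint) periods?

Merge the first list: 04:30-09:15.
Merge the second list: 07:00-08:00, 09:45-10:15, 11:45-13:00.
A ∪ B = 04:30-09:15, 09:45-10:15, 11:45-13:00.
That is 3 disjoint pieces.

3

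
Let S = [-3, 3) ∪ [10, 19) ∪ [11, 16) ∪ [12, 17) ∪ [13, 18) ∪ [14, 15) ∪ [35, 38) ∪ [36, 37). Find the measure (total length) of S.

Merged: [-3, 3), [10, 19), [35, 38).
Lengths: 6 + 9 + 3 = 18.

18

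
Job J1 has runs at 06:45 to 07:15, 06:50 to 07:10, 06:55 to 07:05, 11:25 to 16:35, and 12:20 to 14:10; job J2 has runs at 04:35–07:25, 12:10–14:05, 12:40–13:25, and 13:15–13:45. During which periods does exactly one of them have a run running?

04:35-06:45, 07:15-07:25, 11:25-12:10, 14:05-16:35

A, merged: 06:45-07:15, 11:25-16:35.
B, merged: 04:35-07:25, 12:10-14:05.
A \ B = 11:25-12:10, 14:05-16:35.
B \ A = 04:35-06:45, 07:15-07:25.
Union of the two gives the symmetric difference.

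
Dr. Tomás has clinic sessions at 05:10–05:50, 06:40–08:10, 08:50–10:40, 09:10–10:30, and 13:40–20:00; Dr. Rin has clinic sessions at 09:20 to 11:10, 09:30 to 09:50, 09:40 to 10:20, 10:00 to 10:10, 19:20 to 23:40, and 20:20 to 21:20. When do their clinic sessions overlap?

Merge the first list: 05:10–05:50, 06:40–08:10, 08:50–10:40, 13:40–20:00.
Merge the second list: 09:20–11:10, 19:20–23:40.
05:10–05:50 meets no B interval.
06:40–08:10 meets no B interval.
08:50–10:40 ∩ B → 09:20–10:40.
13:40–20:00 ∩ B → 19:20–20:00.

09:20–10:40, 19:20–20:00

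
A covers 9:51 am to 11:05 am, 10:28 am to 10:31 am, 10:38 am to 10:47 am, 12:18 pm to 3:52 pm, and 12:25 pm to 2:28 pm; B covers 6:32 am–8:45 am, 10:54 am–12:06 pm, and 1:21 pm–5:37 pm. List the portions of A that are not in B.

9:51 am–10:54 am, 12:18 pm–1:21 pm

Merge the first list: 9:51 am–11:05 am, 12:18 pm–3:52 pm.
9:51 am–11:05 am \ B = 9:51 am–10:54 am.
12:18 pm–3:52 pm \ B = 12:18 pm–1:21 pm.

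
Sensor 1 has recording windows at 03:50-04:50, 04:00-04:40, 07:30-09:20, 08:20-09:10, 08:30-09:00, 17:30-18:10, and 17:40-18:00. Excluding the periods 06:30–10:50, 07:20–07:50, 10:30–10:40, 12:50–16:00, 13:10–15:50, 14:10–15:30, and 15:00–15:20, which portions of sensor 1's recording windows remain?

03:50–04:50, 17:30–18:10

A, merged: 03:50–04:50, 07:30–09:20, 17:30–18:10.
B, merged: 06:30–10:50, 12:50–16:00.
03:50–04:50: no B overlap → unchanged.
07:30–09:20: fully covered by B → removed.
17:30–18:10: no B overlap → unchanged.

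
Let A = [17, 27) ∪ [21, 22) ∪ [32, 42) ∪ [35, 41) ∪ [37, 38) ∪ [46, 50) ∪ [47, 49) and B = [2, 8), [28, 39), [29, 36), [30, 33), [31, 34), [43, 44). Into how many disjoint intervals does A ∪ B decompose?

Merge the first list: [17, 27), [32, 42), [46, 50).
Merge the second list: [2, 8), [28, 39), [43, 44).
A ∪ B = [2, 8), [17, 27), [28, 42), [43, 44), [46, 50).
That is 5 disjoint pieces.

5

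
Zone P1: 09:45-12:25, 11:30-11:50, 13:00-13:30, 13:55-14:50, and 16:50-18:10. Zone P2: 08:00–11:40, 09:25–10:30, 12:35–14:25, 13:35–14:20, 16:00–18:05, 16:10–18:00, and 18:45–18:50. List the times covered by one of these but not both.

08:00–09:45, 11:40–12:25, 12:35–13:00, 13:30–13:55, 14:25–14:50, 16:00–16:50, 18:05–18:10, 18:45–18:50

A, merged: 09:45–12:25, 13:00–13:30, 13:55–14:50, 16:50–18:10.
B, merged: 08:00–11:40, 12:35–14:25, 16:00–18:05, 18:45–18:50.
A \ B = 11:40–12:25, 14:25–14:50, 18:05–18:10.
B \ A = 08:00–09:45, 12:35–13:00, 13:30–13:55, 16:00–16:50, 18:45–18:50.
Union of the two gives the symmetric difference.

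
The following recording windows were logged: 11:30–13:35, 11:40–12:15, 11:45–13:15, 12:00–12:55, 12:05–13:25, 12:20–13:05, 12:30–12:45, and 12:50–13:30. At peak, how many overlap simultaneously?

Sweep endpoints in order; track running count of active intervals.
Peak of 6 reached at 12:30.

6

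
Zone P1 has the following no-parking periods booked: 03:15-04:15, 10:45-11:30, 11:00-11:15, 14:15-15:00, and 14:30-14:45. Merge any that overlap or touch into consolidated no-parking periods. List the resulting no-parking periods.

03:15–04:15, 10:45–11:30, 14:15–15:00

10:45–11:30 is disjoint → start new block.
11:00–11:15 overlaps/touches 10:45–11:30 → extend to 10:45–11:30.
14:15–15:00 is disjoint → start new block.
14:30–14:45 overlaps/touches 14:15–15:00 → extend to 14:15–15:00.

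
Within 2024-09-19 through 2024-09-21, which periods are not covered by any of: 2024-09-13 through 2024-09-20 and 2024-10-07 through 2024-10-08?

2024-09-21 through 2024-09-21

Covered (merged): 2024-09-13 through 2024-09-20, 2024-10-07 through 2024-10-08.
Gaps within 2024-09-19 through 2024-09-21: 2024-09-21 through 2024-09-21.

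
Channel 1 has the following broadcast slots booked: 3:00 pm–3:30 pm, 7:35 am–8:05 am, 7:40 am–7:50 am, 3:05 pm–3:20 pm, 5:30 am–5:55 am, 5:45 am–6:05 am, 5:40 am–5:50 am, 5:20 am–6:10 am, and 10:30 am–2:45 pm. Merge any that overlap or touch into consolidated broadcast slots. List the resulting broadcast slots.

5:20 am–6:10 am, 7:35 am–8:05 am, 10:30 am–2:45 pm, 3:00 pm–3:30 pm

Sort by start: 5:20 am–6:10 am, 5:30 am–5:55 am, 5:40 am–5:50 am, 5:45 am–6:05 am, 7:35 am–8:05 am, 7:40 am–7:50 am, 10:30 am–2:45 pm, 3:00 pm–3:30 pm, 3:05 pm–3:20 pm.
5:30 am–5:55 am overlaps/touches 5:20 am–6:10 am → extend to 5:20 am–6:10 am.
5:40 am–5:50 am overlaps/touches 5:20 am–6:10 am → extend to 5:20 am–6:10 am.
5:45 am–6:05 am overlaps/touches 5:20 am–6:10 am → extend to 5:20 am–6:10 am.
7:35 am–8:05 am is disjoint → start new block.
7:40 am–7:50 am overlaps/touches 7:35 am–8:05 am → extend to 7:35 am–8:05 am.
10:30 am–2:45 pm is disjoint → start new block.
3:00 pm–3:30 pm is disjoint → start new block.
3:05 pm–3:20 pm overlaps/touches 3:00 pm–3:30 pm → extend to 3:00 pm–3:30 pm.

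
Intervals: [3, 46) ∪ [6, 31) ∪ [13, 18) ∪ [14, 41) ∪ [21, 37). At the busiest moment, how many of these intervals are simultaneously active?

Sweep endpoints in order; track running count of active intervals.
Peak of 4 reached at 14.

4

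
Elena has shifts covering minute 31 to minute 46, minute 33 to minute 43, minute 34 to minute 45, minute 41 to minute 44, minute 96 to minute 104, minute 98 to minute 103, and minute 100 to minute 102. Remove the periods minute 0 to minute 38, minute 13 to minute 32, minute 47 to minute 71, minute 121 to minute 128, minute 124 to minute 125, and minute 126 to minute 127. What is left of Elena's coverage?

Merge the first list: minute 31 to minute 46, minute 96 to minute 104.
Merge the second list: minute 0 to minute 38, minute 47 to minute 71, minute 121 to minute 128.
minute 31 to minute 46 minus B → minute 38 to minute 46.
minute 96 to minute 104: no B overlap → unchanged.

minute 38 to minute 46, minute 96 to minute 104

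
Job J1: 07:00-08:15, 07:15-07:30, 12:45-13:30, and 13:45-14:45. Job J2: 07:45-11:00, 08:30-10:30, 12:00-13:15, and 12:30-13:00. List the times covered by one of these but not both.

First set merges to 07:00-08:15, 12:45-13:30, 13:45-14:45.
Second set merges to 07:45-11:00, 12:00-13:15.
A \ B = 07:00-07:45, 13:15-13:30, 13:45-14:45.
B \ A = 08:15-11:00, 12:00-12:45.
Union of the two gives the symmetric difference.

07:00-07:45, 08:15-11:00, 12:00-12:45, 13:15-13:30, 13:45-14:45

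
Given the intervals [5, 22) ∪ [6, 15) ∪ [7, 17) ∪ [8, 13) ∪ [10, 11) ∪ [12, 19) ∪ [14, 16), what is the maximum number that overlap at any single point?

Walk the sorted start/end points keeping a running depth.
The depth first hits 5 at 10.

5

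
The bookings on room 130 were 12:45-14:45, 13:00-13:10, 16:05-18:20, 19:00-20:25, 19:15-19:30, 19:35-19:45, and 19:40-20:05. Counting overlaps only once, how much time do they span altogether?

5 h 40 min

Merged: 12:45–14:45, 16:05–18:20, 19:00–20:25.
Lengths: 2 h + 2 h 15 min + 1 h 25 min = 5 h 40 min.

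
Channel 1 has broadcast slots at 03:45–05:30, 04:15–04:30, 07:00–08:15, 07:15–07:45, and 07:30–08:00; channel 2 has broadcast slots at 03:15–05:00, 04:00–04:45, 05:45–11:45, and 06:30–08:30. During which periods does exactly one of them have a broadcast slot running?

03:15-03:45, 05:00-05:30, 05:45-07:00, 08:15-11:45

A, merged: 03:45-05:30, 07:00-08:15.
B, merged: 03:15-05:00, 05:45-11:45.
A but not B: 05:00-05:30.
B but not A: 03:15-03:45, 05:45-07:00, 08:15-11:45.
Combining gives A △ B.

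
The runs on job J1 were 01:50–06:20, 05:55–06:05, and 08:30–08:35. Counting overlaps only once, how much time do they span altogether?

Merged: 01:50–06:20, 08:30–08:35.
Lengths: 4 h 30 min + 5 min = 4 h 35 min.

4 h 35 min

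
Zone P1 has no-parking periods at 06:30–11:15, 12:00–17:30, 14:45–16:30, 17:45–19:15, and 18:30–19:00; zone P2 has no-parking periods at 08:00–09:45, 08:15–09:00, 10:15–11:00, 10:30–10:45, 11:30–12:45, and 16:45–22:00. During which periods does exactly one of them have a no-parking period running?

Merge the first list: 06:30-11:15, 12:00-17:30, 17:45-19:15.
Merge the second list: 08:00-09:45, 10:15-11:00, 11:30-12:45, 16:45-22:00.
A \ B = 06:30-08:00, 09:45-10:15, 11:00-11:15, 12:45-16:45.
B \ A = 11:30-12:00, 17:30-17:45, 19:15-22:00.
Union of the two gives the symmetric difference.

06:30-08:00, 09:45-10:15, 11:00-11:15, 11:30-12:00, 12:45-16:45, 17:30-17:45, 19:15-22:00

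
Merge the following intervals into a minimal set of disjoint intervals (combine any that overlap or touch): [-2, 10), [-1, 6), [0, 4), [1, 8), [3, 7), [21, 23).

[-2, 10) ∪ [21, 23)

[-1, 6) overlaps/touches [-2, 10) → extend to [-2, 10).
[0, 4) overlaps/touches [-2, 10) → extend to [-2, 10).
[1, 8) overlaps/touches [-2, 10) → extend to [-2, 10).
[3, 7) overlaps/touches [-2, 10) → extend to [-2, 10).
[21, 23) is disjoint → start new block.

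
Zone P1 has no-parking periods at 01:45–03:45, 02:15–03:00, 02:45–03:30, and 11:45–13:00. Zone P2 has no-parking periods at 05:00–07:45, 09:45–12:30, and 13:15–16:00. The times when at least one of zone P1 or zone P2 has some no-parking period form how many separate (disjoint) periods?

4

First set merges to 01:45–03:45, 11:45–13:00.
A ∪ B = 01:45–03:45, 05:00–07:45, 09:45–13:00, 13:15–16:00.
That is 4 disjoint pieces.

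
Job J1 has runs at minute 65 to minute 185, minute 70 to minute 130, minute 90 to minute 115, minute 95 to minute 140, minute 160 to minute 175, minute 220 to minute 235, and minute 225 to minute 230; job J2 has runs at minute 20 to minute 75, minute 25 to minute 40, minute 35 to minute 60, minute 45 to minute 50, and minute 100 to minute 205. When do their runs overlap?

minute 65 to minute 75, minute 100 to minute 185

First set merges to minute 65 to minute 185, minute 220 to minute 235.
Second set merges to minute 20 to minute 75, minute 100 to minute 205.
minute 65 to minute 185 overlaps B on minute 65 to minute 75, minute 100 to minute 185.
minute 220 to minute 235 falls entirely outside B.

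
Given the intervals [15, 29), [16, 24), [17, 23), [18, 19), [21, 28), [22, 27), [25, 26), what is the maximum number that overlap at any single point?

5

Sweep endpoints in order; track running count of active intervals.
Peak of 5 reached at 22.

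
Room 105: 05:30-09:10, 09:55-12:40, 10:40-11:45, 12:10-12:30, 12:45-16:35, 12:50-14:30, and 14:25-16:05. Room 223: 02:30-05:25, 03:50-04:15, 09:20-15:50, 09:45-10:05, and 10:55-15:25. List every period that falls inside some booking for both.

First set merges to 05:30-09:10, 09:55-12:40, 12:45-16:35.
Second set merges to 02:30-05:25, 09:20-15:50.
05:30-09:10: no overlap with the second set.
09:55-12:40 meets the second set on 09:55-12:40.
12:45-16:35 meets the second set on 12:45-15:50.

09:55-12:40, 12:45-15:50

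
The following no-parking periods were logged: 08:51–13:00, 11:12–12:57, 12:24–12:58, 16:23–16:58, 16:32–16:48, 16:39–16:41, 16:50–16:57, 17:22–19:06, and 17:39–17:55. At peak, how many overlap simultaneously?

Sweep endpoints in order; track running count of active intervals.
Peak of 3 reached at 12:24.

3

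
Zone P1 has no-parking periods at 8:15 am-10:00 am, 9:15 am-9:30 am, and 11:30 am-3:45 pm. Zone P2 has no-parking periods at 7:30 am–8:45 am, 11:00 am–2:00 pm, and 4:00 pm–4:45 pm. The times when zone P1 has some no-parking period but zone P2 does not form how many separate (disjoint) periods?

2

A, merged: 8:15 am–10:00 am, 11:30 am–3:45 pm.
A \ B = 8:45 am–10:00 am, 2:00 pm–3:45 pm.
That is 2 disjoint pieces.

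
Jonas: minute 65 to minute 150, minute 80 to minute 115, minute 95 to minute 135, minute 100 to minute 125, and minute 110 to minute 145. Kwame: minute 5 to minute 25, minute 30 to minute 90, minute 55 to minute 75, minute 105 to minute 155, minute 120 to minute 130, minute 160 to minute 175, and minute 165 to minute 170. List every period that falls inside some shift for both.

Merge the first list: minute 65 to minute 150.
Merge the second list: minute 5 to minute 25, minute 30 to minute 90, minute 105 to minute 155, minute 160 to minute 175.
minute 65 to minute 150 meets the second set on minute 65 to minute 90, minute 105 to minute 150.

minute 65 to minute 90, minute 105 to minute 150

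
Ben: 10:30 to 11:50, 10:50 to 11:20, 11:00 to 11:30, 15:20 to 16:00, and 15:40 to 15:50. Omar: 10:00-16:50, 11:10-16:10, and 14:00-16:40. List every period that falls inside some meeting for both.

10:30–11:50, 15:20–16:00

First set merges to 10:30–11:50, 15:20–16:00.
Second set merges to 10:00–16:50.
10:30–11:50 overlaps B on 10:30–11:50.
15:20–16:00 overlaps B on 15:20–16:00.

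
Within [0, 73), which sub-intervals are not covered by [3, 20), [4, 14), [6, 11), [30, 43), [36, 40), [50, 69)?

[0, 3) ∪ [20, 30) ∪ [43, 50) ∪ [69, 73)

Covered (merged): [3, 20), [30, 43), [50, 69).
Complement within [0, 73): [0, 3), [20, 30), [43, 50), [69, 73).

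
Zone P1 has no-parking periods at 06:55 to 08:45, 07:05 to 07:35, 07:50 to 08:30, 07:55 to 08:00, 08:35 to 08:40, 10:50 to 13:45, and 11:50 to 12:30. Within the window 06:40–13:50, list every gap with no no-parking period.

The merged coverage is 06:55–08:45, 10:50–13:45.
Uncovered inside 06:40–13:50: 06:40–06:55, 08:45–10:50, 13:45–13:50.

06:40–06:55, 08:45–10:50, 13:45–13:50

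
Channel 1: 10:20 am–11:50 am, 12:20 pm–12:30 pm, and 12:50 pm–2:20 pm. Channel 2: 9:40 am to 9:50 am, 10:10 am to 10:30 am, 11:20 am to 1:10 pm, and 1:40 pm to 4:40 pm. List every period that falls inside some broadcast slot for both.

10:20 am–10:30 am, 11:20 am–11:50 am, 12:20 pm–12:30 pm, 12:50 pm–1:10 pm, 1:40 pm–2:20 pm

10:20 am–11:50 am ∩ B → 10:20 am–10:30 am, 11:20 am–11:50 am.
12:20 pm–12:30 pm ∩ B → 12:20 pm–12:30 pm.
12:50 pm–2:20 pm ∩ B → 12:50 pm–1:10 pm, 1:40 pm–2:20 pm.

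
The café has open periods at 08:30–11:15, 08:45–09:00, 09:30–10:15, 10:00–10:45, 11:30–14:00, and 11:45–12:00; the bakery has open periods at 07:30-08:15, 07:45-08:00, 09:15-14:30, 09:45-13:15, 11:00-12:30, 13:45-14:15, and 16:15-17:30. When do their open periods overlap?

09:15-11:15, 11:30-14:00

Merge the first list: 08:30-11:15, 11:30-14:00.
Merge the second list: 07:30-08:15, 09:15-14:30, 16:15-17:30.
08:30-11:15 overlaps B on 09:15-11:15.
11:30-14:00 overlaps B on 11:30-14:00.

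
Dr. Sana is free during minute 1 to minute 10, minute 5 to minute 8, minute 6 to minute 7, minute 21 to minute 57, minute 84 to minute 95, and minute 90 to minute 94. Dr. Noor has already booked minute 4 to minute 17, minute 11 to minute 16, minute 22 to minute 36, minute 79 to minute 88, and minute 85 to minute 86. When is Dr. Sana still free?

minute 1 to minute 4, minute 21 to minute 22, minute 36 to minute 57, minute 88 to minute 95

A, merged: minute 1 to minute 10, minute 21 to minute 57, minute 84 to minute 95.
B, merged: minute 4 to minute 17, minute 22 to minute 36, minute 79 to minute 88.
minute 1 to minute 10 with B removed leaves minute 1 to minute 4.
minute 21 to minute 57 with B removed leaves minute 21 to minute 22, minute 36 to minute 57.
minute 84 to minute 95 with B removed leaves minute 88 to minute 95.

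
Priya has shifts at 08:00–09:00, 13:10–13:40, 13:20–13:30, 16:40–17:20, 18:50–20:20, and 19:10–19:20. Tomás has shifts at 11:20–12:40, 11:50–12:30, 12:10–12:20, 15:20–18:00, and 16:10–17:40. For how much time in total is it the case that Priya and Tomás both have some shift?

A, merged: 08:00–09:00, 13:10–13:40, 16:40–17:20, 18:50–20:20.
B, merged: 11:20–12:40, 15:20–18:00.
A ∩ B = 16:40–17:20.
Total: 40 min.

40 min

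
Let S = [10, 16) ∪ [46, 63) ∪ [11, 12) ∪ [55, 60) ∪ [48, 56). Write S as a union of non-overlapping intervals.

[10, 16) ∪ [46, 63)

Sort by start: [10, 16), [11, 12), [46, 63), [48, 56), [55, 60).
[11, 12) overlaps/touches [10, 16) → extend to [10, 16).
[46, 63) is disjoint → start new block.
[48, 56) overlaps/touches [46, 63) → extend to [46, 63).
[55, 60) overlaps/touches [46, 63) → extend to [46, 63).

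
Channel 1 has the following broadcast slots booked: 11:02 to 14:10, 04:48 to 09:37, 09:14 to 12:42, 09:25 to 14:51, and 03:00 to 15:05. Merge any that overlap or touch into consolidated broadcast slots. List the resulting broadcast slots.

03:00–15:05

Sort by start: 03:00–15:05, 04:48–09:37, 09:14–12:42, 09:25–14:51, 11:02–14:10.
04:48–09:37 overlaps/touches 03:00–15:05 → extend to 03:00–15:05.
09:14–12:42 overlaps/touches 03:00–15:05 → extend to 03:00–15:05.
09:25–14:51 overlaps/touches 03:00–15:05 → extend to 03:00–15:05.
11:02–14:10 overlaps/touches 03:00–15:05 → extend to 03:00–15:05.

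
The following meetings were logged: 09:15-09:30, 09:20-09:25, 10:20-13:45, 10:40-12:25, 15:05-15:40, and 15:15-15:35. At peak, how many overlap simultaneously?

Sweep endpoints in order; track running count of active intervals.
Peak of 2 reached at 09:20.

2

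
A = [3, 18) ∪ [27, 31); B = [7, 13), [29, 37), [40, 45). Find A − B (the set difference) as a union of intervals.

[3, 7) ∪ [13, 18) ∪ [27, 29)

[3, 18) minus B → [3, 7), [13, 18).
[27, 31) minus B → [27, 29).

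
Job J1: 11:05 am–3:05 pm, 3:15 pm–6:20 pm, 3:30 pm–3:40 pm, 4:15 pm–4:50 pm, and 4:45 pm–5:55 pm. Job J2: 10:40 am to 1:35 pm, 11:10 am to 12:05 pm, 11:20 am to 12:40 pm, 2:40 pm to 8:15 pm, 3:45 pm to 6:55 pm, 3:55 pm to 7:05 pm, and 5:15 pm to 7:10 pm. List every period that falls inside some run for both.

Merge the first list: 11:05 am–3:05 pm, 3:15 pm–6:20 pm.
Merge the second list: 10:40 am–1:35 pm, 2:40 pm–8:15 pm.
11:05 am–3:05 pm ∩ B → 11:05 am–1:35 pm, 2:40 pm–3:05 pm.
3:15 pm–6:20 pm ∩ B → 3:15 pm–6:20 pm.

11:05 am–1:35 pm, 2:40 pm–3:05 pm, 3:15 pm–6:20 pm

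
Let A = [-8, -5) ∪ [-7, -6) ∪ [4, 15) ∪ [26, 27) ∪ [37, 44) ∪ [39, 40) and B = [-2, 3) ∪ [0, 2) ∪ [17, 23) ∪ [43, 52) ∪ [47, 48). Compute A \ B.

[-8, -5) ∪ [4, 15) ∪ [26, 27) ∪ [37, 43)

Merge the first list: [-8, -5), [4, 15), [26, 27), [37, 44).
Merge the second list: [-2, 3), [17, 23), [43, 52).
[-8, -5): no B overlap → unchanged.
[4, 15): no B overlap → unchanged.
[26, 27): no B overlap → unchanged.
[37, 44) minus B → [37, 43).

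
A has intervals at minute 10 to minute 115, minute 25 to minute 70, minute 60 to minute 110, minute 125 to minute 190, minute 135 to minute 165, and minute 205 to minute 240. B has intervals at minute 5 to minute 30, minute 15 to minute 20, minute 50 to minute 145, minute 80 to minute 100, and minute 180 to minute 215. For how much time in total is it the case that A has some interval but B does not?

Merge the first list: minute 10 to minute 115, minute 125 to minute 190, minute 205 to minute 240.
Merge the second list: minute 5 to minute 30, minute 50 to minute 145, minute 180 to minute 215.
A \ B = minute 30 to minute 50, minute 145 to minute 180, minute 215 to minute 240.
Total: 20 minutes + 35 minutes + 25 minutes = 80 minutes.

80 minutes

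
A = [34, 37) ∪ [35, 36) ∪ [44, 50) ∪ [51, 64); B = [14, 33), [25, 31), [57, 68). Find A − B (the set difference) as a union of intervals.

A, merged: [34, 37), [44, 50), [51, 64).
B, merged: [14, 33), [57, 68).
[34, 37) is untouched.
[44, 50) is untouched.
[51, 64) with B removed leaves [51, 57).

[34, 37) ∪ [44, 50) ∪ [51, 57)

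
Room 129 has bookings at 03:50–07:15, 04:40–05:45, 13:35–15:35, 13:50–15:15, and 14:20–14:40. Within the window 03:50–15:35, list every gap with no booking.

The merged coverage is 03:50–07:15, 13:35–15:35.
Uncovered inside 03:50–15:35: 07:15–13:35.

07:15–13:35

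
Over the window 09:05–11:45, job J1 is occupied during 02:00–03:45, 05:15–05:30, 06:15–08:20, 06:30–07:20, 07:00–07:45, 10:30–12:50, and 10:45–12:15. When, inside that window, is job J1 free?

09:05–10:30

The merged coverage is 02:00–03:45, 05:15–05:30, 06:15–08:20, 10:30–12:50.
Complement within 09:05–11:45: 09:05–10:30.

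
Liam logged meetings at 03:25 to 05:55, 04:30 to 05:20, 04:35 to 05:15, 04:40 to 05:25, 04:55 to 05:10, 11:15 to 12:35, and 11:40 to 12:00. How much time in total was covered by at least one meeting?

Merged: 03:25-05:55, 11:15-12:35.
Lengths: 2 h 30 min + 1 h 20 min = 3 h 50 min.

3 h 50 min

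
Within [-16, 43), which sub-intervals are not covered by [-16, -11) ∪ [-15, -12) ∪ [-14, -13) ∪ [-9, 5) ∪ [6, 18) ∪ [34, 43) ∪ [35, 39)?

[-11, -9) ∪ [5, 6) ∪ [18, 34)

Covered (merged): [-16, -11), [-9, 5), [6, 18), [34, 43).
Uncovered inside [-16, 43): [-11, -9), [5, 6), [18, 34).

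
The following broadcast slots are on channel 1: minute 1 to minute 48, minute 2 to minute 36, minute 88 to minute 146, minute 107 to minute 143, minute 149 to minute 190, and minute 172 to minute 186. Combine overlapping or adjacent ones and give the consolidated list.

minute 2 to minute 36 overlaps/touches minute 1 to minute 48 → extend to minute 1 to minute 48.
minute 88 to minute 146 is disjoint → start new block.
minute 107 to minute 143 overlaps/touches minute 88 to minute 146 → extend to minute 88 to minute 146.
minute 149 to minute 190 is disjoint → start new block.
minute 172 to minute 186 overlaps/touches minute 149 to minute 190 → extend to minute 149 to minute 190.

minute 1 to minute 48, minute 88 to minute 146, minute 149 to minute 190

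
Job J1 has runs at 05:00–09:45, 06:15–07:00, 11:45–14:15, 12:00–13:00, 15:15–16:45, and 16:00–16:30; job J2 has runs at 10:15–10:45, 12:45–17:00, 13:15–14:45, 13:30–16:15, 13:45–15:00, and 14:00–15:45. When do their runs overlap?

A, merged: 05:00–09:45, 11:45–14:15, 15:15–16:45.
B, merged: 10:15–10:45, 12:45–17:00.
05:00–09:45 falls entirely outside B.
11:45–14:15 overlaps B on 12:45–14:15.
15:15–16:45 overlaps B on 15:15–16:45.

12:45–14:15, 15:15–16:45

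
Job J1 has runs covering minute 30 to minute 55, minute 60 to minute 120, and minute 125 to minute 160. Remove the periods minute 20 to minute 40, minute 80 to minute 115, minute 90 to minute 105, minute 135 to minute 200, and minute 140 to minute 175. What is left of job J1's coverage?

minute 40 to minute 55, minute 60 to minute 80, minute 115 to minute 120, minute 125 to minute 135

Second set merges to minute 20 to minute 40, minute 80 to minute 115, minute 135 to minute 200.
minute 30 to minute 55 with B removed leaves minute 40 to minute 55.
minute 60 to minute 120 with B removed leaves minute 60 to minute 80, minute 115 to minute 120.
minute 125 to minute 160 with B removed leaves minute 125 to minute 135.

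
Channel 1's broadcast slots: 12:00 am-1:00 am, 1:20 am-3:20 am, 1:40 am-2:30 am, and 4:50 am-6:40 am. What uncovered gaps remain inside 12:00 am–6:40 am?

After merging, the occupied span is 12:00 am–1:00 am, 1:20 am–3:20 am, 4:50 am–6:40 am.
Complement within 12:00 am–6:40 am: 1:00 am–1:20 am, 3:20 am–4:50 am.

1:00 am–1:20 am, 3:20 am–4:50 am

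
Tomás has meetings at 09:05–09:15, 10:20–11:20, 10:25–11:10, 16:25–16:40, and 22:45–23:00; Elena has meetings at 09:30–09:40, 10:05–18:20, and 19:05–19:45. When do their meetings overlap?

10:20–11:20, 16:25–16:40

First set merges to 09:05–09:15, 10:20–11:20, 16:25–16:40, 22:45–23:00.
09:05–09:15: no overlap with the second set.
10:20–11:20 meets the second set on 10:20–11:20.
16:25–16:40 meets the second set on 16:25–16:40.
22:45–23:00: no overlap with the second set.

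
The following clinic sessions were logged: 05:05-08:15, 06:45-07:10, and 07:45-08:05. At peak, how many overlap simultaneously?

Walk the sorted start/end points keeping a running depth.
The depth first hits 2 at 06:45.

2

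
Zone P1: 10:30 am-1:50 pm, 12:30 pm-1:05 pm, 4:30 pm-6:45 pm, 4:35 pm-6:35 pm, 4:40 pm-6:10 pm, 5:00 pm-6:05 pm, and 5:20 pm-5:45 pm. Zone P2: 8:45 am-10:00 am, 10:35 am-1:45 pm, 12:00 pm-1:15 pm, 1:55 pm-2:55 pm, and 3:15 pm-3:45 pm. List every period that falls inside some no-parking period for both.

10:35 am-1:45 pm

Merge the first list: 10:30 am-1:50 pm, 4:30 pm-6:45 pm.
Merge the second list: 8:45 am-10:00 am, 10:35 am-1:45 pm, 1:55 pm-2:55 pm, 3:15 pm-3:45 pm.
10:30 am-1:50 pm ∩ B → 10:35 am-1:45 pm.
4:30 pm-6:45 pm meets no B interval.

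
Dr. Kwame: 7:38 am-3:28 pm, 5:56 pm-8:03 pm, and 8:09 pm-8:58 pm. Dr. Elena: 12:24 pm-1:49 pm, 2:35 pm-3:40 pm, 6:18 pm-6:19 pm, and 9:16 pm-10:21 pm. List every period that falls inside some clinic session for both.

7:38 am-3:28 pm ∩ B → 12:24 pm-1:49 pm, 2:35 pm-3:28 pm.
5:56 pm-8:03 pm ∩ B → 6:18 pm-6:19 pm.
8:09 pm-8:58 pm meets no B interval.

12:24 pm-1:49 pm, 2:35 pm-3:28 pm, 6:18 pm-6:19 pm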